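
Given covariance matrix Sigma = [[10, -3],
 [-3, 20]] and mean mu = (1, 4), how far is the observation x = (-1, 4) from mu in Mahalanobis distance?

Step 1 — centre the observation: (x - mu) = (-2, 0).

Step 2 — invert Sigma. det(Sigma) = 10·20 - (-3)² = 191.
  Sigma^{-1} = (1/det) · [[d, -b], [-b, a]] = [[0.1047, 0.0157],
 [0.0157, 0.0524]].

Step 3 — form the quadratic (x - mu)^T · Sigma^{-1} · (x - mu):
  Sigma^{-1} · (x - mu) = (-0.2094, -0.0314).
  (x - mu)^T · [Sigma^{-1} · (x - mu)] = (-2)·(-0.2094) + (0)·(-0.0314) = 0.4188.

Step 4 — take square root: d = √(0.4188) ≈ 0.6472.

d(x, mu) = √(0.4188) ≈ 0.6472


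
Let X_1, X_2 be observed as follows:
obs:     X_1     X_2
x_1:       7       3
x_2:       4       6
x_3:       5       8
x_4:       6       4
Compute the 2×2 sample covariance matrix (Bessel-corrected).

Step 1 — column means:
  mean(X_1) = (7 + 4 + 5 + 6) / 4 = 22/4 = 5.5
  mean(X_2) = (3 + 6 + 8 + 4) / 4 = 21/4 = 5.25

Step 2 — sample covariance S[i,j] = (1/(n-1)) · Σ_k (x_{k,i} - mean_i) · (x_{k,j} - mean_j), with n-1 = 3.
  S[X_1,X_1] = ((1.5)·(1.5) + (-1.5)·(-1.5) + (-0.5)·(-0.5) + (0.5)·(0.5)) / 3 = 5/3 = 1.6667
  S[X_1,X_2] = ((1.5)·(-2.25) + (-1.5)·(0.75) + (-0.5)·(2.75) + (0.5)·(-1.25)) / 3 = -6.5/3 = -2.1667
  S[X_2,X_2] = ((-2.25)·(-2.25) + (0.75)·(0.75) + (2.75)·(2.75) + (-1.25)·(-1.25)) / 3 = 14.75/3 = 4.9167

S is symmetric (S[j,i] = S[i,j]). Assembling:

S = [[1.6667, -2.1667],
 [-2.1667, 4.9167]]


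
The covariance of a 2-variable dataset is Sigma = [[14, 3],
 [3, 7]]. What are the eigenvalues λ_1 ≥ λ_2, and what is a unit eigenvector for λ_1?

Step 1 — characteristic polynomial of 2×2 Sigma:
  det(Sigma - λI) = λ² - trace · λ + det = 0.
  trace = 14 + 7 = 21, det = 14·7 - (3)² = 89.
Step 2 — discriminant:
  Δ = trace² - 4·det = 441 - 356 = 85.
Step 3 — eigenvalues:
  λ = (trace ± √Δ)/2 = (21 ± 9.2195)/2,
  λ_1 = 15.1098,  λ_2 = 5.8902.

Step 4 — unit eigenvector for λ_1: solve (Sigma - λ_1 I)v = 0. First row:
  (14 - 15.1098)·v_x + (3)·v_y = 0, i.e. (-1.1098)·v_x + (3)·v_y = 0,
  so v ∝ (b, λ_1 - a) = (3, 1.1098) = u.
  ||u|| = √((3)² + (1.1098)²) = √(10.2316) ≈ 3.1987,
  v_1 = u/||u|| ≈ (0.9379, 0.3469) (||v_1|| = 1).

λ_1 = 15.1098,  λ_2 = 5.8902;  v_1 ≈ (0.9379, 0.3469)


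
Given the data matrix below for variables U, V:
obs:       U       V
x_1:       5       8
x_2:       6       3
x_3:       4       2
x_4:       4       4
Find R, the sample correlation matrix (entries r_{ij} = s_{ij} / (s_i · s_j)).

Step 1 — column means:
  mean(U) = (5 + 6 + 4 + 4) / 4 = 19/4 = 4.75
  mean(V) = (8 + 3 + 2 + 4) / 4 = 17/4 = 4.25

Step 2 — sample variances and covariances s[i,j] = (1/(n-1)) · Σ_k (x_{k,i} - mean_i) · (x_{k,j} - mean_j), with n-1 = 3:
  s[U,U] = ((0.25)·(0.25) + (1.25)·(1.25) + (-0.75)·(-0.75) + (-0.75)·(-0.75)) / 3 = 2.75/3 = 0.9167
  s[U,V] = ((0.25)·(3.75) + (1.25)·(-1.25) + (-0.75)·(-2.25) + (-0.75)·(-0.25)) / 3 = 1.25/3 = 0.4167
  s[V,V] = ((3.75)·(3.75) + (-1.25)·(-1.25) + (-2.25)·(-2.25) + (-0.25)·(-0.25)) / 3 = 20.75/3 = 6.9167
  Sample standard deviations s_i = √(s[i,i]):
  s(U) = √(0.9167) = 0.9574
  s(V) = √(6.9167) = 2.63

Step 3 — r_{ij} = s_{ij} / (s_i · s_j):
  r[U,U] = 1 (diagonal).
  r[U,V] = 0.4167 / (0.9574 · 2.63) = 0.4167 / 2.518 = 0.1655
  r[V,V] = 1 (diagonal).

R is symmetric with unit diagonal. Assembling:

R = [[1, 0.1655],
 [0.1655, 1]]


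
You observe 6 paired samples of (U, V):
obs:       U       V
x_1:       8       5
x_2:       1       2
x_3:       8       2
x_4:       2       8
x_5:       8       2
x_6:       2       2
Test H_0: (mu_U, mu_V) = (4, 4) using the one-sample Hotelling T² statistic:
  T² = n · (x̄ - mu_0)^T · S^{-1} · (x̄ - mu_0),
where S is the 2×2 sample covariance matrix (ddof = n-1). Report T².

Step 1 — sample mean vector:
  mean(U) = (8 + 1 + 8 + 2 + 8 + 2) / 6 = 29/6 = 4.8333
  mean(V) = (5 + 2 + 2 + 8 + 2 + 2) / 6 = 21/6 = 3.5
  x̄ = (4.8333, 3.5),  deviation x̄ - mu_0 = (4.8333, 3.5) - (4, 4) = (0.8333, -0.5).

Step 2 — sample covariance matrix, S[i,j] = (1/(n-1)) · Σ_k (x_{k,i} - mean_i) · (x_{k,j} - mean_j), divisor n-1 = 5:
  S[U,U] = ((3.1667)·(3.1667) + (-3.8333)·(-3.8333) + (3.1667)·(3.1667) + (-2.8333)·(-2.8333) + (3.1667)·(3.1667) + (-2.8333)·(-2.8333)) / 5 = 60.8333/5 = 12.1667
  S[U,V] = ((3.1667)·(1.5) + (-3.8333)·(-1.5) + (3.1667)·(-1.5) + (-2.8333)·(4.5) + (3.1667)·(-1.5) + (-2.8333)·(-1.5)) / 5 = -7.5/5 = -1.5
  S[V,V] = ((1.5)·(1.5) + (-1.5)·(-1.5) + (-1.5)·(-1.5) + (4.5)·(4.5) + (-1.5)·(-1.5) + (-1.5)·(-1.5)) / 5 = 31.5/5 = 6.3
  S = [[12.1667, -1.5],
 [-1.5, 6.3]].

Step 3 — invert S. det(S) = 12.1667·6.3 - (-1.5)² = 74.4.
  S^{-1} = (1/det) · [[d, -b], [-b, a]] = [[0.0847, 0.0202],
 [0.0202, 0.1635]].

Step 4 — quadratic form (x̄ - mu_0)^T · S^{-1} · (x̄ - mu_0):
  S^{-1} · (x̄ - mu_0) = (0.0605, -0.065),
  (x̄ - mu_0)^T · [...] = (0.8333)·(0.0605) + (-0.5)·(-0.065) = 0.0829.

Step 5 — scale by n: T² = 6 · 0.0829 = 0.4973.

T² ≈ 0.4973


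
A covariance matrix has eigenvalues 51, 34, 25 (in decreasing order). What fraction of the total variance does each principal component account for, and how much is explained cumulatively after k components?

Step 1 — total variance = trace(Sigma) = Σ λ_i = 51 + 34 + 25 = 110.

Step 2 — fraction explained by component i = λ_i / Σ λ:
  PC1: 51/110 = 0.4636
  PC2: 34/110 = 0.3091
  PC3: 25/110 = 0.2273

Step 3 — cumulative fraction after k components = (λ_1 + ... + λ_k) / Σ λ:
  k = 1: 51/110 = 0.4636
  k = 2: (51 + 34)/110 = 85/110 = 0.7727
  k = 3: (51 + 34 + 25)/110 = 110/110 = 1

Summary (fraction, with percent):

explained: PC1 0.4636 (46.36%), PC2 0.3091 (30.91%), PC3 0.2273 (22.73%);  cumulative: 0.4636, 0.7727, 1


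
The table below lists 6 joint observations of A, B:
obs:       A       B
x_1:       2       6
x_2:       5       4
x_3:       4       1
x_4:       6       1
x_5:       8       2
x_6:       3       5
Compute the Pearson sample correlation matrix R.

Step 1 — column means:
  mean(A) = (2 + 5 + 4 + 6 + 8 + 3) / 6 = 28/6 = 4.6667
  mean(B) = (6 + 4 + 1 + 1 + 2 + 5) / 6 = 19/6 = 3.1667

Step 2 — sample variances and covariances s[i,j] = (1/(n-1)) · Σ_k (x_{k,i} - mean_i) · (x_{k,j} - mean_j), with n-1 = 5:
  s[A,A] = ((-2.6667)·(-2.6667) + (0.3333)·(0.3333) + (-0.6667)·(-0.6667) + (1.3333)·(1.3333) + (3.3333)·(3.3333) + (-1.6667)·(-1.6667)) / 5 = 23.3333/5 = 4.6667
  s[A,B] = ((-2.6667)·(2.8333) + (0.3333)·(0.8333) + (-0.6667)·(-2.1667) + (1.3333)·(-2.1667) + (3.3333)·(-1.1667) + (-1.6667)·(1.8333)) / 5 = -15.6667/5 = -3.1333
  s[B,B] = ((2.8333)·(2.8333) + (0.8333)·(0.8333) + (-2.1667)·(-2.1667) + (-2.1667)·(-2.1667) + (-1.1667)·(-1.1667) + (1.8333)·(1.8333)) / 5 = 22.8333/5 = 4.5667
  Sample standard deviations s_i = √(s[i,i]):
  s(A) = √(4.6667) = 2.1602
  s(B) = √(4.5667) = 2.137

Step 3 — r_{ij} = s_{ij} / (s_i · s_j):
  r[A,A] = 1 (diagonal).
  r[A,B] = -3.1333 / (2.1602 · 2.137) = -3.1333 / 4.6164 = -0.6787
  r[B,B] = 1 (diagonal).

R is symmetric with unit diagonal. Assembling:

R = [[1, -0.6787],
 [-0.6787, 1]]


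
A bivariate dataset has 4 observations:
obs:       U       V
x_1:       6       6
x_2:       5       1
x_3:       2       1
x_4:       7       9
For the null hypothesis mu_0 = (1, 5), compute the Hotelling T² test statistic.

Step 1 — sample mean vector:
  mean(U) = (6 + 5 + 2 + 7) / 4 = 20/4 = 5
  mean(V) = (6 + 1 + 1 + 9) / 4 = 17/4 = 4.25
  x̄ = (5, 4.25),  deviation x̄ - mu_0 = (5, 4.25) - (1, 5) = (4, -0.75).

Step 2 — sample covariance matrix, S[i,j] = (1/(n-1)) · Σ_k (x_{k,i} - mean_i) · (x_{k,j} - mean_j), divisor n-1 = 3:
  S[U,U] = ((1)·(1) + (0)·(0) + (-3)·(-3) + (2)·(2)) / 3 = 14/3 = 4.6667
  S[U,V] = ((1)·(1.75) + (0)·(-3.25) + (-3)·(-3.25) + (2)·(4.75)) / 3 = 21/3 = 7
  S[V,V] = ((1.75)·(1.75) + (-3.25)·(-3.25) + (-3.25)·(-3.25) + (4.75)·(4.75)) / 3 = 46.75/3 = 15.5833
  S = [[4.6667, 7],
 [7, 15.5833]].

Step 3 — invert S. det(S) = 4.6667·15.5833 - (7)² = 23.7222.
  S^{-1} = (1/det) · [[d, -b], [-b, a]] = [[0.6569, -0.2951],
 [-0.2951, 0.1967]].

Step 4 — quadratic form (x̄ - mu_0)^T · S^{-1} · (x̄ - mu_0):
  S^{-1} · (x̄ - mu_0) = (2.8489, -1.3279),
  (x̄ - mu_0)^T · [...] = (4)·(2.8489) + (-0.75)·(-1.3279) = 12.3917.

Step 5 — scale by n: T² = 4 · 12.3917 = 49.5667.

T² ≈ 49.5667


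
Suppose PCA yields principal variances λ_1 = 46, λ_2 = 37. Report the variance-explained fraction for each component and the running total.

Step 1 — total variance = trace(Sigma) = Σ λ_i = 46 + 37 = 83.

Step 2 — fraction explained by component i = λ_i / Σ λ:
  PC1: 46/83 = 0.5542
  PC2: 37/83 = 0.4458

Step 3 — cumulative fraction after k components = (λ_1 + ... + λ_k) / Σ λ:
  k = 1: 46/83 = 0.5542
  k = 2: (46 + 37)/83 = 83/83 = 1

Summary (fraction, with percent):

explained: PC1 0.5542 (55.42%), PC2 0.4458 (44.58%);  cumulative: 0.5542, 1


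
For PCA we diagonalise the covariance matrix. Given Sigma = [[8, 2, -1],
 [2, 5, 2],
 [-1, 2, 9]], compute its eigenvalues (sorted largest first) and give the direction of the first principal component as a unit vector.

Step 1 — characteristic polynomial p(λ) = det(λI - Sigma) = λ³ - tr·λ² + c_1·λ - det, where tr = trace, c_1 = sum of the principal 2×2 minors, det = det(Sigma):
  tr = 8 + 5 + 9 = 22,
  c_1 = (8·5 - (2)²) + (8·9 - (-1)²) + (5·9 - (2)²) = 36 + 71 + 41 = 148,
  det = 8·(5·9 - (2)²) - (2)·((2)·9 - (2)·(-1)) + (-1)·((2)·(2) - 5·(-1)) = 8·(41) - (2)·(20) + (-1)·(9) = 279.
  So p(λ) = λ³ - 22λ² + 148λ - 279.
Step 2 — look for an integer root (rational root theorem: any rational root is an integer divisor of 279). Testing λ = 9:
  p(9) = 729 - 1782 + 1332 - 279 = 0  ✓
  Dividing out (λ - 9): p(λ) = (λ - 9)(λ² - 13λ + 31).
Step 3 — remaining eigenvalues from the quadratic λ² - 13λ + 31 = 0:
  Δ = 13² - 4·31 = 169 - 124 = 45,  λ = (13 ± √45)/2 = (13 ± 6.7082)/2 ≈ 9.8541 or 3.1459.
  Sorted: λ_1 = 9.8541,  λ_2 = 9,  λ_3 = 3.1459  (check: sum = 22 = tr ✓).

Step 4 — unit eigenvector for λ_1 ≈ 9.8541: v spans the null space of (Sigma - λ_1 I), whose rows are
  r_1 = (-1.8541, 2, -1),  r_2 = (2, -4.8541, 2),  r_3 = (-1, 2, -0.8541).
  v is orthogonal to every row, so take v ∝ r_1 × r_2 = ((2)·(2) - (-1)·(-4.8541), (-1)·(2) - (-1.8541)·(2), (-1.8541)·(-4.8541) - (2)·(2)) ≈ (-0.8541, 1.7082, 5).
  Rescale (multiply by -1 so the first nonzero entry is positive): u = (0.8541, -1.7082, -5).
  ||u|| = √((0.8541)² + (-1.7082)² + (-5)²) = √(28.6475) ≈ 5.3523,  v_1 = u/||u|| ≈ (0.1596, -0.3192, -0.9342) (||v_1|| = 1).

λ_1 = 9.8541,  λ_2 = 9,  λ_3 = 3.1459;  v_1 ≈ (0.1596, -0.3192, -0.9342)


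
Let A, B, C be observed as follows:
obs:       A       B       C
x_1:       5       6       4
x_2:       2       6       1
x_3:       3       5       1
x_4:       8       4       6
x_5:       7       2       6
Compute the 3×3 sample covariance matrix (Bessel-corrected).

Step 1 — column means:
  mean(A) = (5 + 2 + 3 + 8 + 7) / 5 = 25/5 = 5
  mean(B) = (6 + 6 + 5 + 4 + 2) / 5 = 23/5 = 4.6
  mean(C) = (4 + 1 + 1 + 6 + 6) / 5 = 18/5 = 3.6

Step 2 — sample covariance S[i,j] = (1/(n-1)) · Σ_k (x_{k,i} - mean_i) · (x_{k,j} - mean_j), with n-1 = 4.
  S[A,A] = ((0)·(0) + (-3)·(-3) + (-2)·(-2) + (3)·(3) + (2)·(2)) / 4 = 26/4 = 6.5
  S[A,B] = ((0)·(1.4) + (-3)·(1.4) + (-2)·(0.4) + (3)·(-0.6) + (2)·(-2.6)) / 4 = -12/4 = -3
  S[A,C] = ((0)·(0.4) + (-3)·(-2.6) + (-2)·(-2.6) + (3)·(2.4) + (2)·(2.4)) / 4 = 25/4 = 6.25
  S[B,B] = ((1.4)·(1.4) + (1.4)·(1.4) + (0.4)·(0.4) + (-0.6)·(-0.6) + (-2.6)·(-2.6)) / 4 = 11.2/4 = 2.8
  S[B,C] = ((1.4)·(0.4) + (1.4)·(-2.6) + (0.4)·(-2.6) + (-0.6)·(2.4) + (-2.6)·(2.4)) / 4 = -11.8/4 = -2.95
  S[C,C] = ((0.4)·(0.4) + (-2.6)·(-2.6) + (-2.6)·(-2.6) + (2.4)·(2.4) + (2.4)·(2.4)) / 4 = 25.2/4 = 6.3

S is symmetric (S[j,i] = S[i,j]). Assembling:

S = [[6.5, -3, 6.25],
 [-3, 2.8, -2.95],
 [6.25, -2.95, 6.3]]


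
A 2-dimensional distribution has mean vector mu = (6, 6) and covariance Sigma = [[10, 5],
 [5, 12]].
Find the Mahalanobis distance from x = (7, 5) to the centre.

Step 1 — centre the observation: (x - mu) = (1, -1).

Step 2 — invert Sigma. det(Sigma) = 10·12 - (5)² = 95.
  Sigma^{-1} = (1/det) · [[d, -b], [-b, a]] = [[0.1263, -0.0526],
 [-0.0526, 0.1053]].

Step 3 — form the quadratic (x - mu)^T · Sigma^{-1} · (x - mu):
  Sigma^{-1} · (x - mu) = (0.1789, -0.1579).
  (x - mu)^T · [Sigma^{-1} · (x - mu)] = (1)·(0.1789) + (-1)·(-0.1579) = 0.3368.

Step 4 — take square root: d = √(0.3368) ≈ 0.5804.

d(x, mu) = √(0.3368) ≈ 0.5804


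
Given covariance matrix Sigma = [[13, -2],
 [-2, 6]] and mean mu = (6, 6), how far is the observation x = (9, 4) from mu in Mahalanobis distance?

Step 1 — centre the observation: (x - mu) = (3, -2).

Step 2 — invert Sigma. det(Sigma) = 13·6 - (-2)² = 74.
  Sigma^{-1} = (1/det) · [[d, -b], [-b, a]] = [[0.0811, 0.027],
 [0.027, 0.1757]].

Step 3 — form the quadratic (x - mu)^T · Sigma^{-1} · (x - mu):
  Sigma^{-1} · (x - mu) = (0.1892, -0.2703).
  (x - mu)^T · [Sigma^{-1} · (x - mu)] = (3)·(0.1892) + (-2)·(-0.2703) = 1.1081.

Step 4 — take square root: d = √(1.1081) ≈ 1.0527.

d(x, mu) = √(1.1081) ≈ 1.0527


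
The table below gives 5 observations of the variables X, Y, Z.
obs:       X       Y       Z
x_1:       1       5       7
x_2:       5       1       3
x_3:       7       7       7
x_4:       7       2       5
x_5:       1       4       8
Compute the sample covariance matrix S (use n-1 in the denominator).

Step 1 — column means:
  mean(X) = (1 + 5 + 7 + 7 + 1) / 5 = 21/5 = 4.2
  mean(Y) = (5 + 1 + 7 + 2 + 4) / 5 = 19/5 = 3.8
  mean(Z) = (7 + 3 + 7 + 5 + 8) / 5 = 30/5 = 6

Step 2 — sample covariance S[i,j] = (1/(n-1)) · Σ_k (x_{k,i} - mean_i) · (x_{k,j} - mean_j), with n-1 = 4.
  S[X,X] = ((-3.2)·(-3.2) + (0.8)·(0.8) + (2.8)·(2.8) + (2.8)·(2.8) + (-3.2)·(-3.2)) / 4 = 36.8/4 = 9.2
  S[X,Y] = ((-3.2)·(1.2) + (0.8)·(-2.8) + (2.8)·(3.2) + (2.8)·(-1.8) + (-3.2)·(0.2)) / 4 = -2.8/4 = -0.7
  S[X,Z] = ((-3.2)·(1) + (0.8)·(-3) + (2.8)·(1) + (2.8)·(-1) + (-3.2)·(2)) / 4 = -12/4 = -3
  S[Y,Y] = ((1.2)·(1.2) + (-2.8)·(-2.8) + (3.2)·(3.2) + (-1.8)·(-1.8) + (0.2)·(0.2)) / 4 = 22.8/4 = 5.7
  S[Y,Z] = ((1.2)·(1) + (-2.8)·(-3) + (3.2)·(1) + (-1.8)·(-1) + (0.2)·(2)) / 4 = 15/4 = 3.75
  S[Z,Z] = ((1)·(1) + (-3)·(-3) + (1)·(1) + (-1)·(-1) + (2)·(2)) / 4 = 16/4 = 4

S is symmetric (S[j,i] = S[i,j]). Assembling:

S = [[9.2, -0.7, -3],
 [-0.7, 5.7, 3.75],
 [-3, 3.75, 4]]


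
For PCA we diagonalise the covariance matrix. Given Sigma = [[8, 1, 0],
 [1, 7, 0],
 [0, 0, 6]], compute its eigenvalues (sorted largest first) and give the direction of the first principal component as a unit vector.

Step 1 — characteristic polynomial p(λ) = det(λI - Sigma) = λ³ - tr·λ² + c_1·λ - det, where tr = trace, c_1 = sum of the principal 2×2 minors, det = det(Sigma):
  tr = 8 + 7 + 6 = 21,
  c_1 = (8·7 - (1)²) + (8·6 - (0)²) + (7·6 - (0)²) = 55 + 48 + 42 = 145,
  det = 8·(7·6 - (0)²) - (1)·((1)·6 - (0)·(0)) + (0)·((1)·(0) - 7·(0)) = 8·(42) - (1)·(6) + (0)·(0) = 330.
  So p(λ) = λ³ - 21λ² + 145λ - 330.
Step 2 — look for an integer root (rational root theorem: any rational root is an integer divisor of 330). Testing λ = 6:
  p(6) = 216 - 756 + 870 - 330 = 0  ✓
  Dividing out (λ - 6): p(λ) = (λ - 6)(λ² - 15λ + 55).
Step 3 — remaining eigenvalues from the quadratic λ² - 15λ + 55 = 0:
  Δ = 15² - 4·55 = 225 - 220 = 5,  λ = (15 ± √5)/2 = (15 ± 2.2361)/2 ≈ 8.618 or 6.382.
  Sorted: λ_1 = 8.618,  λ_2 = 6.382,  λ_3 = 6  (check: sum = 21 = tr ✓).

Step 4 — unit eigenvector for λ_1 ≈ 8.618: v spans the null space of (Sigma - λ_1 I), whose rows are
  r_1 = (-0.618, 1, 0),  r_2 = (1, -1.618, 0),  r_3 = (0, 0, -2.618).
  v is orthogonal to every row, so take v ∝ r_1 × r_3 = ((1)·(-2.618) - (0)·(0), (0)·(0) - (-0.618)·(-2.618), (-0.618)·(0) - (1)·(0)) ≈ (-2.618, -1.618, 0).
  Rescale (multiply by -1 so the first nonzero entry is positive): u = (2.618, 1.618, 0).
  ||u|| = √((2.618)² + (1.618)² + (0)²) = √(9.4721) ≈ 3.0777,  v_1 = u/||u|| ≈ (0.8507, 0.5257, 0) (||v_1|| = 1).

λ_1 = 8.618,  λ_2 = 6.382,  λ_3 = 6;  v_1 ≈ (0.8507, 0.5257, 0)


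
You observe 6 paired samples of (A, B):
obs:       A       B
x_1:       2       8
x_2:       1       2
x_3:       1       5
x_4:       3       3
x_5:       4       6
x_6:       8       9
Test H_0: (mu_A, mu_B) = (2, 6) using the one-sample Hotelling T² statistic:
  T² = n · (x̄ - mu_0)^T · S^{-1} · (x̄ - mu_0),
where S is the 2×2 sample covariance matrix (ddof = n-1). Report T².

Step 1 — sample mean vector:
  mean(A) = (2 + 1 + 1 + 3 + 4 + 8) / 6 = 19/6 = 3.1667
  mean(B) = (8 + 2 + 5 + 3 + 6 + 9) / 6 = 33/6 = 5.5
  x̄ = (3.1667, 5.5),  deviation x̄ - mu_0 = (3.1667, 5.5) - (2, 6) = (1.1667, -0.5).

Step 2 — sample covariance matrix, S[i,j] = (1/(n-1)) · Σ_k (x_{k,i} - mean_i) · (x_{k,j} - mean_j), divisor n-1 = 5:
  S[A,A] = ((-1.1667)·(-1.1667) + (-2.1667)·(-2.1667) + (-2.1667)·(-2.1667) + (-0.1667)·(-0.1667) + (0.8333)·(0.8333) + (4.8333)·(4.8333)) / 5 = 34.8333/5 = 6.9667
  S[A,B] = ((-1.1667)·(2.5) + (-2.1667)·(-3.5) + (-2.1667)·(-0.5) + (-0.1667)·(-2.5) + (0.8333)·(0.5) + (4.8333)·(3.5)) / 5 = 23.5/5 = 4.7
  S[B,B] = ((2.5)·(2.5) + (-3.5)·(-3.5) + (-0.5)·(-0.5) + (-2.5)·(-2.5) + (0.5)·(0.5) + (3.5)·(3.5)) / 5 = 37.5/5 = 7.5
  S = [[6.9667, 4.7],
 [4.7, 7.5]].

Step 3 — invert S. det(S) = 6.9667·7.5 - (4.7)² = 30.16.
  S^{-1} = (1/det) · [[d, -b], [-b, a]] = [[0.2487, -0.1558],
 [-0.1558, 0.231]].

Step 4 — quadratic form (x̄ - mu_0)^T · S^{-1} · (x̄ - mu_0):
  S^{-1} · (x̄ - mu_0) = (0.368, -0.2973),
  (x̄ - mu_0)^T · [...] = (1.1667)·(0.368) + (-0.5)·(-0.2973) = 0.578.

Step 5 — scale by n: T² = 6 · 0.578 = 3.4682.

T² ≈ 3.4682


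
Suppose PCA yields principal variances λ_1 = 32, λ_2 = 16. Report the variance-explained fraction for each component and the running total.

Step 1 — total variance = trace(Sigma) = Σ λ_i = 32 + 16 = 48.

Step 2 — fraction explained by component i = λ_i / Σ λ:
  PC1: 32/48 = 0.6667
  PC2: 16/48 = 0.3333

Step 3 — cumulative fraction after k components = (λ_1 + ... + λ_k) / Σ λ:
  k = 1: 32/48 = 0.6667
  k = 2: (32 + 16)/48 = 48/48 = 1

Summary (fraction, with percent):

explained: PC1 0.6667 (66.67%), PC2 0.3333 (33.33%);  cumulative: 0.6667, 1


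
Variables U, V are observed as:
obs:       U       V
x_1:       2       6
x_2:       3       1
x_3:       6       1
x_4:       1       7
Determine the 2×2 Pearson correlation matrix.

Step 1 — column means:
  mean(U) = (2 + 3 + 6 + 1) / 4 = 12/4 = 3
  mean(V) = (6 + 1 + 1 + 7) / 4 = 15/4 = 3.75

Step 2 — sample variances and covariances s[i,j] = (1/(n-1)) · Σ_k (x_{k,i} - mean_i) · (x_{k,j} - mean_j), with n-1 = 3:
  s[U,U] = ((-1)·(-1) + (0)·(0) + (3)·(3) + (-2)·(-2)) / 3 = 14/3 = 4.6667
  s[U,V] = ((-1)·(2.25) + (0)·(-2.75) + (3)·(-2.75) + (-2)·(3.25)) / 3 = -17/3 = -5.6667
  s[V,V] = ((2.25)·(2.25) + (-2.75)·(-2.75) + (-2.75)·(-2.75) + (3.25)·(3.25)) / 3 = 30.75/3 = 10.25
  Sample standard deviations s_i = √(s[i,i]):
  s(U) = √(4.6667) = 2.1602
  s(V) = √(10.25) = 3.2016

Step 3 — r_{ij} = s_{ij} / (s_i · s_j):
  r[U,U] = 1 (diagonal).
  r[U,V] = -5.6667 / (2.1602 · 3.2016) = -5.6667 / 6.9162 = -0.8193
  r[V,V] = 1 (diagonal).

R is symmetric with unit diagonal. Assembling:

R = [[1, -0.8193],
 [-0.8193, 1]]


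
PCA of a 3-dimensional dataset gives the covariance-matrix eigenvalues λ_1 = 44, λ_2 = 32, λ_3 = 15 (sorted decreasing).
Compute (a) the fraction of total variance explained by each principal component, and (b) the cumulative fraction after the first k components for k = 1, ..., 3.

Step 1 — total variance = trace(Sigma) = Σ λ_i = 44 + 32 + 15 = 91.

Step 2 — fraction explained by component i = λ_i / Σ λ:
  PC1: 44/91 = 0.4835
  PC2: 32/91 = 0.3516
  PC3: 15/91 = 0.1648

Step 3 — cumulative fraction after k components = (λ_1 + ... + λ_k) / Σ λ:
  k = 1: 44/91 = 0.4835
  k = 2: (44 + 32)/91 = 76/91 = 0.8352
  k = 3: (44 + 32 + 15)/91 = 91/91 = 1

Summary (fraction, with percent):

explained: PC1 0.4835 (48.35%), PC2 0.3516 (35.16%), PC3 0.1648 (16.48%);  cumulative: 0.4835, 0.8352, 1


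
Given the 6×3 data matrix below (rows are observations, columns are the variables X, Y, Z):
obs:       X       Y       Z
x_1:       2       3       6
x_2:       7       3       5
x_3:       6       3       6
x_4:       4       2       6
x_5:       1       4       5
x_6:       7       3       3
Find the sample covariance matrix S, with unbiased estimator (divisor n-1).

Step 1 — column means:
  mean(X) = (2 + 7 + 6 + 4 + 1 + 7) / 6 = 27/6 = 4.5
  mean(Y) = (3 + 3 + 3 + 2 + 4 + 3) / 6 = 18/6 = 3
  mean(Z) = (6 + 5 + 6 + 6 + 5 + 3) / 6 = 31/6 = 5.1667

Step 2 — sample covariance S[i,j] = (1/(n-1)) · Σ_k (x_{k,i} - mean_i) · (x_{k,j} - mean_j), with n-1 = 5.
  S[X,X] = ((-2.5)·(-2.5) + (2.5)·(2.5) + (1.5)·(1.5) + (-0.5)·(-0.5) + (-3.5)·(-3.5) + (2.5)·(2.5)) / 5 = 33.5/5 = 6.7
  S[X,Y] = ((-2.5)·(0) + (2.5)·(0) + (1.5)·(0) + (-0.5)·(-1) + (-3.5)·(1) + (2.5)·(0)) / 5 = -3/5 = -0.6
  S[X,Z] = ((-2.5)·(0.8333) + (2.5)·(-0.1667) + (1.5)·(0.8333) + (-0.5)·(0.8333) + (-3.5)·(-0.1667) + (2.5)·(-2.1667)) / 5 = -6.5/5 = -1.3
  S[Y,Y] = ((0)·(0) + (0)·(0) + (0)·(0) + (-1)·(-1) + (1)·(1) + (0)·(0)) / 5 = 2/5 = 0.4
  S[Y,Z] = ((0)·(0.8333) + (0)·(-0.1667) + (0)·(0.8333) + (-1)·(0.8333) + (1)·(-0.1667) + (0)·(-2.1667)) / 5 = -1/5 = -0.2
  S[Z,Z] = ((0.8333)·(0.8333) + (-0.1667)·(-0.1667) + (0.8333)·(0.8333) + (0.8333)·(0.8333) + (-0.1667)·(-0.1667) + (-2.1667)·(-2.1667)) / 5 = 6.8333/5 = 1.3667

S is symmetric (S[j,i] = S[i,j]). Assembling:

S = [[6.7, -0.6, -1.3],
 [-0.6, 0.4, -0.2],
 [-1.3, -0.2, 1.3667]]


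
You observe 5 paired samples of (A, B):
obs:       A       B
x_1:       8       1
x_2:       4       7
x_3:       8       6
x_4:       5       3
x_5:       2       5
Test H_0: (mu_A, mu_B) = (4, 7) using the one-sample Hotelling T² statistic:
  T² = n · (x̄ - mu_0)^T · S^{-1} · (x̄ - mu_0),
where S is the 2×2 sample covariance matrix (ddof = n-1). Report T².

Step 1 — sample mean vector:
  mean(A) = (8 + 4 + 8 + 5 + 2) / 5 = 27/5 = 5.4
  mean(B) = (1 + 7 + 6 + 3 + 5) / 5 = 22/5 = 4.4
  x̄ = (5.4, 4.4),  deviation x̄ - mu_0 = (5.4, 4.4) - (4, 7) = (1.4, -2.6).

Step 2 — sample covariance matrix, S[i,j] = (1/(n-1)) · Σ_k (x_{k,i} - mean_i) · (x_{k,j} - mean_j), divisor n-1 = 4:
  S[A,A] = ((2.6)·(2.6) + (-1.4)·(-1.4) + (2.6)·(2.6) + (-0.4)·(-0.4) + (-3.4)·(-3.4)) / 4 = 27.2/4 = 6.8
  S[A,B] = ((2.6)·(-3.4) + (-1.4)·(2.6) + (2.6)·(1.6) + (-0.4)·(-1.4) + (-3.4)·(0.6)) / 4 = -9.8/4 = -2.45
  S[B,B] = ((-3.4)·(-3.4) + (2.6)·(2.6) + (1.6)·(1.6) + (-1.4)·(-1.4) + (0.6)·(0.6)) / 4 = 23.2/4 = 5.8
  S = [[6.8, -2.45],
 [-2.45, 5.8]].

Step 3 — invert S. det(S) = 6.8·5.8 - (-2.45)² = 33.4375.
  S^{-1} = (1/det) · [[d, -b], [-b, a]] = [[0.1735, 0.0733],
 [0.0733, 0.2034]].

Step 4 — quadratic form (x̄ - mu_0)^T · S^{-1} · (x̄ - mu_0):
  S^{-1} · (x̄ - mu_0) = (0.0523, -0.4262),
  (x̄ - mu_0)^T · [...] = (1.4)·(0.0523) + (-2.6)·(-0.4262) = 1.1813.

Step 5 — scale by n: T² = 5 · 1.1813 = 5.9065.

T² ≈ 5.9065


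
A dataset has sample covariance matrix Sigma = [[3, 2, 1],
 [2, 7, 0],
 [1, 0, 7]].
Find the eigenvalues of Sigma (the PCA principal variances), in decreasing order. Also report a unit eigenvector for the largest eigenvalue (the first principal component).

Step 1 — characteristic polynomial p(λ) = det(λI - Sigma) = λ³ - tr·λ² + c_1·λ - det, where tr = trace, c_1 = sum of the principal 2×2 minors, det = det(Sigma):
  tr = 3 + 7 + 7 = 17,
  c_1 = (3·7 - (2)²) + (3·7 - (1)²) + (7·7 - (0)²) = 17 + 20 + 49 = 86,
  det = 3·(7·7 - (0)²) - (2)·((2)·7 - (0)·(1)) + (1)·((2)·(0) - 7·(1)) = 3·(49) - (2)·(14) + (1)·(-7) = 112.
  So p(λ) = λ³ - 17λ² + 86λ - 112.
Step 2 — look for an integer root (rational root theorem: any rational root is an integer divisor of 112). Testing λ = 2:
  p(2) = 8 - 68 + 172 - 112 = 0  ✓
  Dividing out (λ - 2): p(λ) = (λ - 2)(λ² - 15λ + 56).
Step 3 — remaining eigenvalues from the quadratic λ² - 15λ + 56 = 0:
  Δ = 15² - 4·56 = 225 - 224 = 1,  λ = (15 ± √1)/2 = (15 ± 1)/2 = 8 or 7.
  Sorted: λ_1 = 8,  λ_2 = 7,  λ_3 = 2  (check: sum = 17 = tr ✓).

Step 4 — unit eigenvector for λ_1 = 8: v spans the null space of (Sigma - λ_1 I), whose rows are
  r_1 = (-5, 2, 1),  r_2 = (2, -1, 0),  r_3 = (1, 0, -1).
  v is orthogonal to every row, so take v ∝ r_1 × r_2 = ((2)·(0) - (1)·(-1), (1)·(2) - (-5)·(0), (-5)·(-1) - (2)·(2)) = (1, 2, 1).
  Let u = (1, 2, 1).
  ||u|| = √((1)² + (2)² + (1)²) = √(6) ≈ 2.4495,  v_1 = u/||u|| ≈ (0.4082, 0.8165, 0.4082) (||v_1|| = 1).

λ_1 = 8,  λ_2 = 7,  λ_3 = 2;  v_1 ≈ (0.4082, 0.8165, 0.4082)


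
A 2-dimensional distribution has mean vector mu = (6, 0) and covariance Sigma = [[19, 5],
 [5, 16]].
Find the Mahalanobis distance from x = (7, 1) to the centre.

Step 1 — centre the observation: (x - mu) = (1, 1).

Step 2 — invert Sigma. det(Sigma) = 19·16 - (5)² = 279.
  Sigma^{-1} = (1/det) · [[d, -b], [-b, a]] = [[0.0573, -0.0179],
 [-0.0179, 0.0681]].

Step 3 — form the quadratic (x - mu)^T · Sigma^{-1} · (x - mu):
  Sigma^{-1} · (x - mu) = (0.0394, 0.0502).
  (x - mu)^T · [Sigma^{-1} · (x - mu)] = (1)·(0.0394) + (1)·(0.0502) = 0.0896.

Step 4 — take square root: d = √(0.0896) ≈ 0.2993.

d(x, mu) = √(0.0896) ≈ 0.2993


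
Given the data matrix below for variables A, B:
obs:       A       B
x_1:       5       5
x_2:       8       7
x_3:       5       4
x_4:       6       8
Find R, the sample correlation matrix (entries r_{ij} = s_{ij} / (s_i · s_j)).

Step 1 — column means:
  mean(A) = (5 + 8 + 5 + 6) / 4 = 24/4 = 6
  mean(B) = (5 + 7 + 4 + 8) / 4 = 24/4 = 6

Step 2 — sample variances and covariances s[i,j] = (1/(n-1)) · Σ_k (x_{k,i} - mean_i) · (x_{k,j} - mean_j), with n-1 = 3:
  s[A,A] = ((-1)·(-1) + (2)·(2) + (-1)·(-1) + (0)·(0)) / 3 = 6/3 = 2
  s[A,B] = ((-1)·(-1) + (2)·(1) + (-1)·(-2) + (0)·(2)) / 3 = 5/3 = 1.6667
  s[B,B] = ((-1)·(-1) + (1)·(1) + (-2)·(-2) + (2)·(2)) / 3 = 10/3 = 3.3333
  Sample standard deviations s_i = √(s[i,i]):
  s(A) = √(2) = 1.4142
  s(B) = √(3.3333) = 1.8257

Step 3 — r_{ij} = s_{ij} / (s_i · s_j):
  r[A,A] = 1 (diagonal).
  r[A,B] = 1.6667 / (1.4142 · 1.8257) = 1.6667 / 2.582 = 0.6455
  r[B,B] = 1 (diagonal).

R is symmetric with unit diagonal. Assembling:

R = [[1, 0.6455],
 [0.6455, 1]]


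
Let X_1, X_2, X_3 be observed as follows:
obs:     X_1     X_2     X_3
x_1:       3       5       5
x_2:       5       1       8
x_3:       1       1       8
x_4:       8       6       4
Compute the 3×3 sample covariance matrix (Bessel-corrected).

Step 1 — column means:
  mean(X_1) = (3 + 5 + 1 + 8) / 4 = 17/4 = 4.25
  mean(X_2) = (5 + 1 + 1 + 6) / 4 = 13/4 = 3.25
  mean(X_3) = (5 + 8 + 8 + 4) / 4 = 25/4 = 6.25

Step 2 — sample covariance S[i,j] = (1/(n-1)) · Σ_k (x_{k,i} - mean_i) · (x_{k,j} - mean_j), with n-1 = 3.
  S[X_1,X_1] = ((-1.25)·(-1.25) + (0.75)·(0.75) + (-3.25)·(-3.25) + (3.75)·(3.75)) / 3 = 26.75/3 = 8.9167
  S[X_1,X_2] = ((-1.25)·(1.75) + (0.75)·(-2.25) + (-3.25)·(-2.25) + (3.75)·(2.75)) / 3 = 13.75/3 = 4.5833
  S[X_1,X_3] = ((-1.25)·(-1.25) + (0.75)·(1.75) + (-3.25)·(1.75) + (3.75)·(-2.25)) / 3 = -11.25/3 = -3.75
  S[X_2,X_2] = ((1.75)·(1.75) + (-2.25)·(-2.25) + (-2.25)·(-2.25) + (2.75)·(2.75)) / 3 = 20.75/3 = 6.9167
  S[X_2,X_3] = ((1.75)·(-1.25) + (-2.25)·(1.75) + (-2.25)·(1.75) + (2.75)·(-2.25)) / 3 = -16.25/3 = -5.4167
  S[X_3,X_3] = ((-1.25)·(-1.25) + (1.75)·(1.75) + (1.75)·(1.75) + (-2.25)·(-2.25)) / 3 = 12.75/3 = 4.25

S is symmetric (S[j,i] = S[i,j]). Assembling:

S = [[8.9167, 4.5833, -3.75],
 [4.5833, 6.9167, -5.4167],
 [-3.75, -5.4167, 4.25]]


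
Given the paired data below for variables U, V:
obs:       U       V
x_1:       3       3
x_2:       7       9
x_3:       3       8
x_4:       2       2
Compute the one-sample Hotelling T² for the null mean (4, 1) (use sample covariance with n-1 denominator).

Step 1 — sample mean vector:
  mean(U) = (3 + 7 + 3 + 2) / 4 = 15/4 = 3.75
  mean(V) = (3 + 9 + 8 + 2) / 4 = 22/4 = 5.5
  x̄ = (3.75, 5.5),  deviation x̄ - mu_0 = (3.75, 5.5) - (4, 1) = (-0.25, 4.5).

Step 2 — sample covariance matrix, S[i,j] = (1/(n-1)) · Σ_k (x_{k,i} - mean_i) · (x_{k,j} - mean_j), divisor n-1 = 3:
  S[U,U] = ((-0.75)·(-0.75) + (3.25)·(3.25) + (-0.75)·(-0.75) + (-1.75)·(-1.75)) / 3 = 14.75/3 = 4.9167
  S[U,V] = ((-0.75)·(-2.5) + (3.25)·(3.5) + (-0.75)·(2.5) + (-1.75)·(-3.5)) / 3 = 17.5/3 = 5.8333
  S[V,V] = ((-2.5)·(-2.5) + (3.5)·(3.5) + (2.5)·(2.5) + (-3.5)·(-3.5)) / 3 = 37/3 = 12.3333
  S = [[4.9167, 5.8333],
 [5.8333, 12.3333]].

Step 3 — invert S. det(S) = 4.9167·12.3333 - (5.8333)² = 26.6111.
  S^{-1} = (1/det) · [[d, -b], [-b, a]] = [[0.4635, -0.2192],
 [-0.2192, 0.1848]].

Step 4 — quadratic form (x̄ - mu_0)^T · S^{-1} · (x̄ - mu_0):
  S^{-1} · (x̄ - mu_0) = (-1.1023, 0.8862),
  (x̄ - mu_0)^T · [...] = (-0.25)·(-1.1023) + (4.5)·(0.8862) = 4.2636.

Step 5 — scale by n: T² = 4 · 4.2636 = 17.0543.

T² ≈ 17.0543


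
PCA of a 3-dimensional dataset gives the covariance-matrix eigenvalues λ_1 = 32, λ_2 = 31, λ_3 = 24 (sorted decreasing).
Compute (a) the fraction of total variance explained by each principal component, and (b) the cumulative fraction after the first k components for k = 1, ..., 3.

Step 1 — total variance = trace(Sigma) = Σ λ_i = 32 + 31 + 24 = 87.

Step 2 — fraction explained by component i = λ_i / Σ λ:
  PC1: 32/87 = 0.3678
  PC2: 31/87 = 0.3563
  PC3: 24/87 = 0.2759

Step 3 — cumulative fraction after k components = (λ_1 + ... + λ_k) / Σ λ:
  k = 1: 32/87 = 0.3678
  k = 2: (32 + 31)/87 = 63/87 = 0.7241
  k = 3: (32 + 31 + 24)/87 = 87/87 = 1

Summary (fraction, with percent):

explained: PC1 0.3678 (36.78%), PC2 0.3563 (35.63%), PC3 0.2759 (27.59%);  cumulative: 0.3678, 0.7241, 1


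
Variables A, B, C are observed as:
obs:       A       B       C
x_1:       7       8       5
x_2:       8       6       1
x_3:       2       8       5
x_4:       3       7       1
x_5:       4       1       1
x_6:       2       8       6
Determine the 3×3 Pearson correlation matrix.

Step 1 — column means:
  mean(A) = (7 + 8 + 2 + 3 + 4 + 2) / 6 = 26/6 = 4.3333
  mean(B) = (8 + 6 + 8 + 7 + 1 + 8) / 6 = 38/6 = 6.3333
  mean(C) = (5 + 1 + 5 + 1 + 1 + 6) / 6 = 19/6 = 3.1667

Step 2 — sample variances and covariances s[i,j] = (1/(n-1)) · Σ_k (x_{k,i} - mean_i) · (x_{k,j} - mean_j), with n-1 = 5:
  s[A,A] = ((2.6667)·(2.6667) + (3.6667)·(3.6667) + (-2.3333)·(-2.3333) + (-1.3333)·(-1.3333) + (-0.3333)·(-0.3333) + (-2.3333)·(-2.3333)) / 5 = 33.3333/5 = 6.6667
  s[A,B] = ((2.6667)·(1.6667) + (3.6667)·(-0.3333) + (-2.3333)·(1.6667) + (-1.3333)·(0.6667) + (-0.3333)·(-5.3333) + (-2.3333)·(1.6667)) / 5 = -3.6667/5 = -0.7333
  s[A,C] = ((2.6667)·(1.8333) + (3.6667)·(-2.1667) + (-2.3333)·(1.8333) + (-1.3333)·(-2.1667) + (-0.3333)·(-2.1667) + (-2.3333)·(2.8333)) / 5 = -10.3333/5 = -2.0667
  s[B,B] = ((1.6667)·(1.6667) + (-0.3333)·(-0.3333) + (1.6667)·(1.6667) + (0.6667)·(0.6667) + (-5.3333)·(-5.3333) + (1.6667)·(1.6667)) / 5 = 37.3333/5 = 7.4667
  s[B,C] = ((1.6667)·(1.8333) + (-0.3333)·(-2.1667) + (1.6667)·(1.8333) + (0.6667)·(-2.1667) + (-5.3333)·(-2.1667) + (1.6667)·(2.8333)) / 5 = 21.6667/5 = 4.3333
  s[C,C] = ((1.8333)·(1.8333) + (-2.1667)·(-2.1667) + (1.8333)·(1.8333) + (-2.1667)·(-2.1667) + (-2.1667)·(-2.1667) + (2.8333)·(2.8333)) / 5 = 28.8333/5 = 5.7667
  Sample standard deviations s_i = √(s[i,i]):
  s(A) = √(6.6667) = 2.582
  s(B) = √(7.4667) = 2.7325
  s(C) = √(5.7667) = 2.4014

Step 3 — r_{ij} = s_{ij} / (s_i · s_j):
  r[A,A] = 1 (diagonal).
  r[A,B] = -0.7333 / (2.582 · 2.7325) = -0.7333 / 7.0553 = -0.1039
  r[A,C] = -2.0667 / (2.582 · 2.4014) = -2.0667 / 6.2004 = -0.3333
  r[B,B] = 1 (diagonal).
  r[B,C] = 4.3333 / (2.7325 · 2.4014) = 4.3333 / 6.5618 = 0.6604
  r[C,C] = 1 (diagonal).

R is symmetric with unit diagonal. Assembling:

R = [[1, -0.1039, -0.3333],
 [-0.1039, 1, 0.6604],
 [-0.3333, 0.6604, 1]]


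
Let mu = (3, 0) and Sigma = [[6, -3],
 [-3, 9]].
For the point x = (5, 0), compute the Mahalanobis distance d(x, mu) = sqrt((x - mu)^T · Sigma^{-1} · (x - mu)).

Step 1 — centre the observation: (x - mu) = (2, 0).

Step 2 — invert Sigma. det(Sigma) = 6·9 - (-3)² = 45.
  Sigma^{-1} = (1/det) · [[d, -b], [-b, a]] = [[0.2, 0.0667],
 [0.0667, 0.1333]].

Step 3 — form the quadratic (x - mu)^T · Sigma^{-1} · (x - mu):
  Sigma^{-1} · (x - mu) = (0.4, 0.1333).
  (x - mu)^T · [Sigma^{-1} · (x - mu)] = (2)·(0.4) + (0)·(0.1333) = 0.8.

Step 4 — take square root: d = √(0.8) ≈ 0.8944.

d(x, mu) = √(0.8) ≈ 0.8944


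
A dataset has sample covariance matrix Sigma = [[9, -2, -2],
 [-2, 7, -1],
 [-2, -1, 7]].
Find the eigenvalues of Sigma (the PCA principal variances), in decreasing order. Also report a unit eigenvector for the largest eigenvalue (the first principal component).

Step 1 — characteristic polynomial p(λ) = det(λI - Sigma) = λ³ - tr·λ² + c_1·λ - det, where tr = trace, c_1 = sum of the principal 2×2 minors, det = det(Sigma):
  tr = 9 + 7 + 7 = 23,
  c_1 = (9·7 - (-2)²) + (9·7 - (-2)²) + (7·7 - (-1)²) = 59 + 59 + 48 = 166,
  det = 9·(7·7 - (-1)²) - (-2)·((-2)·7 - (-1)·(-2)) + (-2)·((-2)·(-1) - 7·(-2)) = 9·(48) - (-2)·(-16) + (-2)·(16) = 368.
  So p(λ) = λ³ - 23λ² + 166λ - 368.
Step 2 — look for an integer root (rational root theorem: any rational root is an integer divisor of 368). Testing λ = 8:
  p(8) = 512 - 1472 + 1328 - 368 = 0  ✓
  Dividing out (λ - 8): p(λ) = (λ - 8)(λ² - 15λ + 46).
Step 3 — remaining eigenvalues from the quadratic λ² - 15λ + 46 = 0:
  Δ = 15² - 4·46 = 225 - 184 = 41,  λ = (15 ± √41)/2 = (15 ± 6.4031)/2 ≈ 10.7016 or 4.2984.
  Sorted: λ_1 = 10.7016,  λ_2 = 8,  λ_3 = 4.2984  (check: sum = 23 = tr ✓).

Step 4 — unit eigenvector for λ_1 ≈ 10.7016: v spans the null space of (Sigma - λ_1 I), whose rows are
  r_1 = (-1.7016, -2, -2),  r_2 = (-2, -3.7016, -1),  r_3 = (-2, -1, -3.7016).
  v is orthogonal to every row, so take v ∝ r_1 × r_2 = ((-2)·(-1) - (-2)·(-3.7016), (-2)·(-2) - (-1.7016)·(-1), (-1.7016)·(-3.7016) - (-2)·(-2)) ≈ (-5.4031, 2.2984, 2.2984).
  Rescale (multiply by -1 so the first nonzero entry is positive): u = (5.4031, -2.2984, -2.2984).
  ||u|| = √((5.4031)² + (-2.2984)² + (-2.2984)²) = √(39.7594) ≈ 6.3055,  v_1 = u/||u|| ≈ (0.8569, -0.3645, -0.3645) (||v_1|| = 1).

λ_1 = 10.7016,  λ_2 = 8,  λ_3 = 4.2984;  v_1 ≈ (0.8569, -0.3645, -0.3645)


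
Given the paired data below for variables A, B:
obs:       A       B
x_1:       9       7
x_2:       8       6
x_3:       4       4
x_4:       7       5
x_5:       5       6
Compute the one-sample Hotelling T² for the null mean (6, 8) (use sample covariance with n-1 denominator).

Step 1 — sample mean vector:
  mean(A) = (9 + 8 + 4 + 7 + 5) / 5 = 33/5 = 6.6
  mean(B) = (7 + 6 + 4 + 5 + 6) / 5 = 28/5 = 5.6
  x̄ = (6.6, 5.6),  deviation x̄ - mu_0 = (6.6, 5.6) - (6, 8) = (0.6, -2.4).

Step 2 — sample covariance matrix, S[i,j] = (1/(n-1)) · Σ_k (x_{k,i} - mean_i) · (x_{k,j} - mean_j), divisor n-1 = 4:
  S[A,A] = ((2.4)·(2.4) + (1.4)·(1.4) + (-2.6)·(-2.6) + (0.4)·(0.4) + (-1.6)·(-1.6)) / 4 = 17.2/4 = 4.3
  S[A,B] = ((2.4)·(1.4) + (1.4)·(0.4) + (-2.6)·(-1.6) + (0.4)·(-0.6) + (-1.6)·(0.4)) / 4 = 7.2/4 = 1.8
  S[B,B] = ((1.4)·(1.4) + (0.4)·(0.4) + (-1.6)·(-1.6) + (-0.6)·(-0.6) + (0.4)·(0.4)) / 4 = 5.2/4 = 1.3
  S = [[4.3, 1.8],
 [1.8, 1.3]].

Step 3 — invert S. det(S) = 4.3·1.3 - (1.8)² = 2.35.
  S^{-1} = (1/det) · [[d, -b], [-b, a]] = [[0.5532, -0.766],
 [-0.766, 1.8298]].

Step 4 — quadratic form (x̄ - mu_0)^T · S^{-1} · (x̄ - mu_0):
  S^{-1} · (x̄ - mu_0) = (2.1702, -4.8511),
  (x̄ - mu_0)^T · [...] = (0.6)·(2.1702) + (-2.4)·(-4.8511) = 12.9447.

Step 5 — scale by n: T² = 5 · 12.9447 = 64.7234.

T² ≈ 64.7234


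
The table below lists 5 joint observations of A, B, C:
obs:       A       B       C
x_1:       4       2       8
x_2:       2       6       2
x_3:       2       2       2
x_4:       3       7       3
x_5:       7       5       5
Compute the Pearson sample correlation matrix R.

Step 1 — column means:
  mean(A) = (4 + 2 + 2 + 3 + 7) / 5 = 18/5 = 3.6
  mean(B) = (2 + 6 + 2 + 7 + 5) / 5 = 22/5 = 4.4
  mean(C) = (8 + 2 + 2 + 3 + 5) / 5 = 20/5 = 4

Step 2 — sample variances and covariances s[i,j] = (1/(n-1)) · Σ_k (x_{k,i} - mean_i) · (x_{k,j} - mean_j), with n-1 = 4:
  s[A,A] = ((0.4)·(0.4) + (-1.6)·(-1.6) + (-1.6)·(-1.6) + (-0.6)·(-0.6) + (3.4)·(3.4)) / 4 = 17.2/4 = 4.3
  s[A,B] = ((0.4)·(-2.4) + (-1.6)·(1.6) + (-1.6)·(-2.4) + (-0.6)·(2.6) + (3.4)·(0.6)) / 4 = 0.8/4 = 0.2
  s[A,C] = ((0.4)·(4) + (-1.6)·(-2) + (-1.6)·(-2) + (-0.6)·(-1) + (3.4)·(1)) / 4 = 12/4 = 3
  s[B,B] = ((-2.4)·(-2.4) + (1.6)·(1.6) + (-2.4)·(-2.4) + (2.6)·(2.6) + (0.6)·(0.6)) / 4 = 21.2/4 = 5.3
  s[B,C] = ((-2.4)·(4) + (1.6)·(-2) + (-2.4)·(-2) + (2.6)·(-1) + (0.6)·(1)) / 4 = -10/4 = -2.5
  s[C,C] = ((4)·(4) + (-2)·(-2) + (-2)·(-2) + (-1)·(-1) + (1)·(1)) / 4 = 26/4 = 6.5
  Sample standard deviations s_i = √(s[i,i]):
  s(A) = √(4.3) = 2.0736
  s(B) = √(5.3) = 2.3022
  s(C) = √(6.5) = 2.5495

Step 3 — r_{ij} = s_{ij} / (s_i · s_j):
  r[A,A] = 1 (diagonal).
  r[A,B] = 0.2 / (2.0736 · 2.3022) = 0.2 / 4.7739 = 0.0419
  r[A,C] = 3 / (2.0736 · 2.5495) = 3 / 5.2868 = 0.5675
  r[B,B] = 1 (diagonal).
  r[B,C] = -2.5 / (2.3022 · 2.5495) = -2.5 / 5.8694 = -0.4259
  r[C,C] = 1 (diagonal).

R is symmetric with unit diagonal. Assembling:

R = [[1, 0.0419, 0.5675],
 [0.0419, 1, -0.4259],
 [0.5675, -0.4259, 1]]


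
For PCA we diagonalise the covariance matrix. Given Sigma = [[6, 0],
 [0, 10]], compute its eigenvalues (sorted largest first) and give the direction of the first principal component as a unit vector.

Step 1 — characteristic polynomial of 2×2 Sigma:
  det(Sigma - λI) = λ² - trace · λ + det = 0.
  trace = 6 + 10 = 16, det = 6·10 - (0)² = 60.
Step 2 — discriminant:
  Δ = trace² - 4·det = 256 - 240 = 16.
Step 3 — eigenvalues:
  λ = (trace ± √Δ)/2 = (16 ± 4)/2,
  λ_1 = 10,  λ_2 = 6.

Step 4 — unit eigenvector for λ_1: Sigma is diagonal, so its eigenvectors are the coordinate axes. λ_1 = 10 is the diagonal entry on the second coordinate axis, hence
  v_1 = (0, 1) (||v_1|| = 1).

λ_1 = 10,  λ_2 = 6;  v_1 ≈ (0, 1)


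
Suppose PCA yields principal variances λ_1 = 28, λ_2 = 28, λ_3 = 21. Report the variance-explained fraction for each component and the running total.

Step 1 — total variance = trace(Sigma) = Σ λ_i = 28 + 28 + 21 = 77.

Step 2 — fraction explained by component i = λ_i / Σ λ:
  PC1: 28/77 = 0.3636
  PC2: 28/77 = 0.3636
  PC3: 21/77 = 0.2727

Step 3 — cumulative fraction after k components = (λ_1 + ... + λ_k) / Σ λ:
  k = 1: 28/77 = 0.3636
  k = 2: (28 + 28)/77 = 56/77 = 0.7273
  k = 3: (28 + 28 + 21)/77 = 77/77 = 1

Summary (fraction, with percent):

explained: PC1 0.3636 (36.36%), PC2 0.3636 (36.36%), PC3 0.2727 (27.27%);  cumulative: 0.3636, 0.7273, 1


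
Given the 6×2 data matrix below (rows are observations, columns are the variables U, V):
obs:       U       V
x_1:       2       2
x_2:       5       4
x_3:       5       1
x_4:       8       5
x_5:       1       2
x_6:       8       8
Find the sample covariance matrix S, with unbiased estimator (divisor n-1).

Step 1 — column means:
  mean(U) = (2 + 5 + 5 + 8 + 1 + 8) / 6 = 29/6 = 4.8333
  mean(V) = (2 + 4 + 1 + 5 + 2 + 8) / 6 = 22/6 = 3.6667

Step 2 — sample covariance S[i,j] = (1/(n-1)) · Σ_k (x_{k,i} - mean_i) · (x_{k,j} - mean_j), with n-1 = 5.
  S[U,U] = ((-2.8333)·(-2.8333) + (0.1667)·(0.1667) + (0.1667)·(0.1667) + (3.1667)·(3.1667) + (-3.8333)·(-3.8333) + (3.1667)·(3.1667)) / 5 = 42.8333/5 = 8.5667
  S[U,V] = ((-2.8333)·(-1.6667) + (0.1667)·(0.3333) + (0.1667)·(-2.6667) + (3.1667)·(1.3333) + (-3.8333)·(-1.6667) + (3.1667)·(4.3333)) / 5 = 28.6667/5 = 5.7333
  S[V,V] = ((-1.6667)·(-1.6667) + (0.3333)·(0.3333) + (-2.6667)·(-2.6667) + (1.3333)·(1.3333) + (-1.6667)·(-1.6667) + (4.3333)·(4.3333)) / 5 = 33.3333/5 = 6.6667

S is symmetric (S[j,i] = S[i,j]). Assembling:

S = [[8.5667, 5.7333],
 [5.7333, 6.6667]]
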